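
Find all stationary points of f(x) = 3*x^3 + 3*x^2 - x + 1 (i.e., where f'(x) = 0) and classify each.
f'(x) = 9*x^2 + 6*x - 1

Solve f'(x) = 0:
  9*x^2 + 6*x - 1 = 0 has no rational roots; quadratic formula: x = (-6 ± √72)/18.
  ⇒ x = -sqrt(2)/3 - 1/3 ≈ -0.8047, -1/3 + sqrt(2)/3 ≈ 0.1381

f''(x) = 18*x + 6
Second-derivative test at each critical point:
  f''(-0.8047) = -8.4853 < 0 → local maximum
  f''(0.1381) = 8.4853 > 0 → local minimum

Critical points: x = -sqrt(2)/3 - 1/3 ≈ -0.8047 (local maximum); x = -1/3 + sqrt(2)/3 ≈ 0.1381 (local minimum)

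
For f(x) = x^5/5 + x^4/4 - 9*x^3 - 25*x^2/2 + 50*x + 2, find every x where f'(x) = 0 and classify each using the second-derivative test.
f'(x) = x^4 + x^3 - 27*x^2 - 25*x + 50

Solve f'(x) = 0:
  Factor: x^4 + x^3 - 27*x^2 - 25*x + 50 = (x - 5)*(x - 1)*(x + 2)*(x + 5) = 0.
  ⇒ x = -5, -2, 1, 5

f''(x) = 4*x^3 + 3*x^2 - 54*x - 25
Second-derivative test at each critical point:
  f''(-5) = -180 < 0 → local maximum
  f''(-2) = 63 > 0 → local minimum
  f''(1) = -72 < 0 → local maximum
  f''(5) = 280 > 0 → local minimum

Critical points: x = -5 (local maximum); x = -2 (local minimum); x = 1 (local maximum); x = 5 (local minimum)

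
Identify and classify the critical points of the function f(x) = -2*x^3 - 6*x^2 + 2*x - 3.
f'(x) = -6*x^2 - 12*x + 2

Solve f'(x) = 0:
  Factor: -6*x^2 - 12*x + 2 = -2*(3*x^2 + 6*x - 1); 3*x^2 + 6*x - 1 = 0 has no rational roots; quadratic formula: x = (-6 ± √48)/6.
  ⇒ x = -2*sqrt(3)/3 - 1 ≈ -2.1547, -1 + 2*sqrt(3)/3 ≈ 0.1547

f''(x) = -12*x - 12
Second-derivative test at each critical point:
  f''(-2.1547) = 13.8564 > 0 → local minimum
  f''(0.1547) = -13.8564 < 0 → local maximum

Critical points: x = -2*sqrt(3)/3 - 1 ≈ -2.1547 (local minimum); x = -1 + 2*sqrt(3)/3 ≈ 0.1547 (local maximum)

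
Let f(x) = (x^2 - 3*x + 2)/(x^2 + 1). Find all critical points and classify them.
f'(x) = (3*x^2 - 2*x - 3)/(x^4 + 2*x^2 + 1)

Solve f'(x) = 0:
  f'(x) = (3*x^2 - 2*x - 3)/(x^2 + 1)^2; the denominator is positive wherever f is defined, so f'(x) = 0 ⇔ 3*x^2 - 2*x - 3 = 0.
  3*x^2 - 2*x - 3 = 0 has no rational roots; quadratic formula: x = (2 ± √40)/6.
  ⇒ x = 1/3 - sqrt(10)/3 ≈ -0.7208, 1/3 + sqrt(10)/3 ≈ 1.3874

f''(x) = 2*(-3*x^3 + 3*x^2 + 9*x - 1)/(x^6 + 3*x^4 + 3*x^2 + 1)
Second-derivative test at each critical point:
  f''(-0.7208) = -2.7393 < 0 → local maximum
  f''(1.3874) = 0.7393 > 0 → local minimum

Critical points: x = 1/3 - sqrt(10)/3 ≈ -0.7208 (local maximum); x = 1/3 + sqrt(10)/3 ≈ 1.3874 (local minimum)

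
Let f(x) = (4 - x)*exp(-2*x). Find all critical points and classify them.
f'(x) = (2*x - 9)*exp(-2*x)

Solve f'(x) = 0:
  f'(x) = (2*x - 9)·exp(-2*x) and exp(-2*x) > 0 for every x, so f'(x) = 0 ⇔ 2*x - 9 = 0.
  2*x - 9 = 0.
  ⇒ x = 9/2

f''(x) = 4*(5 - x)*exp(-2*x)
Second-derivative test at each critical point:
  f''(9/2) = 2.468e-04 > 0 → local minimum

Critical points: x = 9/2 (local minimum)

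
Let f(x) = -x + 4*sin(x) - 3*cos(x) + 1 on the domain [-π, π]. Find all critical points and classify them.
f'(x) = 3*sin(x) + 4*cos(x) - 1

Solve f'(x) = 0 on [-π, π]:
  f'(x) = 0 ⇔ 3*sin(x) + 4*cos(x) = 1. Write the left side as R·cos(x + φ) with R = √(4² + (-3)²) = 5, cos φ = 4/5, sin φ = -3/5; then cos(x + φ) = 1/5. Solve for x and keep the solutions lying in [-π, π].
  ⇒ x = atan((3 - 8*sqrt(6))/(4 + 6*sqrt(6))) ≈ -0.7259, atan((3 + 8*sqrt(6))/(4 - 6*sqrt(6))) + pi ≈ 2.0129

f''(x) = -4*sin(x) + 3*cos(x)
Second-derivative test at each critical point:
  f''(-0.7259) = 4.8990 > 0 → local minimum
  f''(2.0129) = -4.8990 < 0 → local maximum

Critical points: x = atan((3 - 8*sqrt(6))/(4 + 6*sqrt(6))) ≈ -0.7259 (local minimum); x = atan((3 + 8*sqrt(6))/(4 - 6*sqrt(6))) + pi ≈ 2.0129 (local maximum)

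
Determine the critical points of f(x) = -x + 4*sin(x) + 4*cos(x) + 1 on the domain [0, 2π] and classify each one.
f'(x) = 4*sqrt(2)*cos(x + pi/4) - 1

Solve f'(x) = 0 on [0, 2π]:
  f'(x) = 0 ⇔ -4*sin(x) + 4*cos(x) = 1. Write the left side as R·cos(x + φ) with R = √(4² + 4²) = 4*sqrt(2), cos φ = sqrt(2)/2, sin φ = sqrt(2)/2; then cos(x + φ) = sqrt(2)/8. Solve for x and keep the solutions lying in [0, 2π].
  ⇒ x = atan((-1 + sqrt(31))/(1 + sqrt(31))) ≈ 0.6077, atan((-sqrt(31) - 1)/(1 - sqrt(31))) + pi ≈ 4.1047

f''(x) = -4*sqrt(2)*sin(x + pi/4)
Second-derivative test at each critical point:
  f''(0.6077) = -5.5678 < 0 → local maximum
  f''(4.1047) = 5.5678 > 0 → local minimum

Critical points: x = atan((-1 + sqrt(31))/(1 + sqrt(31))) ≈ 0.6077 (local maximum); x = atan((-sqrt(31) - 1)/(1 - sqrt(31))) + pi ≈ 4.1047 (local minimum)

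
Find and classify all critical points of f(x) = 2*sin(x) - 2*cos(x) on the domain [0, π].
f'(x) = 2*sqrt(2)*sin(x + pi/4)

Solve f'(x) = 0 on [0, π]:
  f'(x) = 0 ⇔ 2*cos(x) = -2*sin(x) ⇔ tan(x) = -1, i.e. x = arctan(-1) + nπ; keep the solutions lying in [0, π].
  ⇒ x = 3*pi/4 ≈ 2.3562

f''(x) = 2*sqrt(2)*cos(x + pi/4)
Second-derivative test at each critical point:
  f''(2.3562) = -2.8284 < 0 → local maximum

Critical points: x = 3*pi/4 ≈ 2.3562 (local maximum)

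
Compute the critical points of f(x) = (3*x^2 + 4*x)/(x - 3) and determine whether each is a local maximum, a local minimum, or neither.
f'(x) = 3*(x^2 - 6*x - 4)/(x^2 - 6*x + 9)

Solve f'(x) = 0:
  f'(x) = 3*(x^2 - 6*x - 4)/(x - 3)^2; the denominator is positive wherever f is defined, so f'(x) = 0 ⇔ 3*x^2 - 18*x - 12 = 0.
  Factor: 3*x^2 - 18*x - 12 = 3*(x^2 - 6*x - 4); x^2 - 6*x - 4 = 0 has no rational roots; quadratic formula: x = (6 ± √52)/2.
  ⇒ x = 3 - sqrt(13) ≈ -0.6056, 3 + sqrt(13) ≈ 6.6056

f''(x) = 78/(x^3 - 9*x^2 + 27*x - 27)
Second-derivative test at each critical point:
  f''(-0.6056) = -1.6641 < 0 → local maximum
  f''(6.6056) = 1.6641 > 0 → local minimum

Critical points: x = 3 - sqrt(13) ≈ -0.6056 (local maximum); x = 3 + sqrt(13) ≈ 6.6056 (local minimum)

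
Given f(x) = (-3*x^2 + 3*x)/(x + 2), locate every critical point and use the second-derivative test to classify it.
f'(x) = 3*(-x^2 - 4*x + 2)/(x^2 + 4*x + 4)

Solve f'(x) = 0:
  f'(x) = -3*(x^2 + 4*x - 2)/(x + 2)^2; the denominator is positive wherever f is defined, so f'(x) = 0 ⇔ -3*x^2 - 12*x + 6 = 0.
  Factor: -3*x^2 - 12*x + 6 = -3*(x^2 + 4*x - 2); x^2 + 4*x - 2 = 0 has no rational roots; quadratic formula: x = (-4 ± √24)/2.
  ⇒ x = -sqrt(6) - 2 ≈ -4.4495, -2 + sqrt(6) ≈ 0.4495

f''(x) = -36/(x^3 + 6*x^2 + 12*x + 8)
Second-derivative test at each critical point:
  f''(-4.4495) = 2.4495 > 0 → local minimum
  f''(0.4495) = -2.4495 < 0 → local maximum

Critical points: x = -sqrt(6) - 2 ≈ -4.4495 (local minimum); x = -2 + sqrt(6) ≈ 0.4495 (local maximum)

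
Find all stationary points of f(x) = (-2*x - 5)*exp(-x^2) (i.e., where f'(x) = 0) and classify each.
f'(x) = 2*(x*(2*x + 5) - 1)*exp(-x^2)

Solve f'(x) = 0:
  f'(x) = (4*x^2 + 10*x - 2)·exp(-x^2) and exp(-x^2) > 0 for every x, so f'(x) = 0 ⇔ 4*x^2 + 10*x - 2 = 0.
  Factor: 4*x^2 + 10*x - 2 = 2*(2*x^2 + 5*x - 1); 2*x^2 + 5*x - 1 = 0 has no rational roots; quadratic formula: x = (-5 ± √33)/4.
  ⇒ x = -sqrt(33)/4 - 5/4 ≈ -2.6861, -5/4 + sqrt(33)/4 ≈ 0.1861

f''(x) = 2*(-4*x^3 - 10*x^2 + 6*x + 5)*exp(-x^2)
Second-derivative test at each critical point:
  f''(-2.6861) = -0.0084 < 0 → local maximum
  f''(0.1861) = 11.0979 > 0 → local minimum

Critical points: x = -sqrt(33)/4 - 5/4 ≈ -2.6861 (local maximum); x = -5/4 + sqrt(33)/4 ≈ 0.1861 (local minimum)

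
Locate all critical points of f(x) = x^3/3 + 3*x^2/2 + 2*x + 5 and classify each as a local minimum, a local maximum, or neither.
f'(x) = x^2 + 3*x + 2

Solve f'(x) = 0:
  Factor: x^2 + 3*x + 2 = (x + 1)*(x + 2) = 0.
  ⇒ x = -2, -1

f''(x) = 2*x + 3
Second-derivative test at each critical point:
  f''(-2) = -1 < 0 → local maximum
  f''(-1) = 1 > 0 → local minimum

Critical points: x = -2 (local maximum); x = -1 (local minimum)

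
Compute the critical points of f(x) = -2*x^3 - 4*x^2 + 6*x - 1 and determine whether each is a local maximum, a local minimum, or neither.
f'(x) = -6*x^2 - 8*x + 6

Solve f'(x) = 0:
  Factor: -6*x^2 - 8*x + 6 = -2*(3*x^2 + 4*x - 3); 3*x^2 + 4*x - 3 = 0 has no rational roots; quadratic formula: x = (-4 ± √52)/6.
  ⇒ x = -sqrt(13)/3 - 2/3 ≈ -1.8685, -2/3 + sqrt(13)/3 ≈ 0.5352

f''(x) = -12*x - 8
Second-derivative test at each critical point:
  f''(-1.8685) = 14.4222 > 0 → local minimum
  f''(0.5352) = -14.4222 < 0 → local maximum

Critical points: x = -sqrt(13)/3 - 2/3 ≈ -1.8685 (local minimum); x = -2/3 + sqrt(13)/3 ≈ 0.5352 (local maximum)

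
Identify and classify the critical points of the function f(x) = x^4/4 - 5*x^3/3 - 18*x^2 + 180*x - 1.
f'(x) = x^3 - 5*x^2 - 36*x + 180

Solve f'(x) = 0:
  Factor: x^3 - 5*x^2 - 36*x + 180 = (x - 6)*(x - 5)*(x + 6) = 0.
  ⇒ x = -6, 5, 6

f''(x) = 3*x^2 - 10*x - 36
Second-derivative test at each critical point:
  f''(-6) = 132 > 0 → local minimum
  f''(5) = -11 < 0 → local maximum
  f''(6) = 12 > 0 → local minimum

Critical points: x = -6 (local minimum); x = 5 (local maximum); x = 6 (local minimum)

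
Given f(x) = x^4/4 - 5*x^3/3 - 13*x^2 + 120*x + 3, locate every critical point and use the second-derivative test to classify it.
f'(x) = x^3 - 5*x^2 - 26*x + 120

Solve f'(x) = 0:
  Factor: x^3 - 5*x^2 - 26*x + 120 = (x - 6)*(x - 4)*(x + 5) = 0.
  ⇒ x = -5, 4, 6

f''(x) = 3*x^2 - 10*x - 26
Second-derivative test at each critical point:
  f''(-5) = 99 > 0 → local minimum
  f''(4) = -18 < 0 → local maximum
  f''(6) = 22 > 0 → local minimum

Critical points: x = -5 (local minimum); x = 4 (local maximum); x = 6 (local minimum)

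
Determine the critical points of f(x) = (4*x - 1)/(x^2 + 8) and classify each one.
f'(x) = 2*(-2*x^2 + x + 16)/(x^4 + 16*x^2 + 64)

Solve f'(x) = 0:
  f'(x) = -2*(2*x^2 - x - 16)/(x^2 + 8)^2; the denominator is positive wherever f is defined, so f'(x) = 0 ⇔ -4*x^2 + 2*x + 32 = 0.
  Factor: -4*x^2 + 2*x + 32 = -2*(2*x^2 - x - 16); 2*x^2 - x - 16 = 0 has no rational roots; quadratic formula: x = (1 ± √129)/4.
  ⇒ x = 1/4 - sqrt(129)/4 ≈ -2.5895, 1/4 + sqrt(129)/4 ≈ 3.0895

f''(x) = 2*(4*x^2*(4*x - 1) + (1 - 12*x)*(x^2 + 8))/(x^2 + 8)^3
Second-derivative test at each critical point:
  f''(-2.5895) = 0.1050 > 0 → local minimum
  f''(3.0895) = -0.0738 < 0 → local maximum

Critical points: x = 1/4 - sqrt(129)/4 ≈ -2.5895 (local minimum); x = 1/4 + sqrt(129)/4 ≈ 3.0895 (local maximum)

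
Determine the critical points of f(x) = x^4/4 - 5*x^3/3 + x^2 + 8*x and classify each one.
f'(x) = x^3 - 5*x^2 + 2*x + 8

Solve f'(x) = 0:
  Factor: x^3 - 5*x^2 + 2*x + 8 = (x - 4)*(x - 2)*(x + 1) = 0.
  ⇒ x = -1, 2, 4

f''(x) = 3*x^2 - 10*x + 2
Second-derivative test at each critical point:
  f''(-1) = 15 > 0 → local minimum
  f''(2) = -6 < 0 → local maximum
  f''(4) = 10 > 0 → local minimum

Critical points: x = -1 (local minimum); x = 2 (local maximum); x = 4 (local minimum)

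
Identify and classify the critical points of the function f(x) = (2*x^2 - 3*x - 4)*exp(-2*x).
f'(x) = (-4*x^2 + 10*x + 5)*exp(-2*x)

Solve f'(x) = 0:
  f'(x) = (-4*x^2 + 10*x + 5)·exp(-2*x) and exp(-2*x) > 0 for every x, so f'(x) = 0 ⇔ -4*x^2 + 10*x + 5 = 0.
  4*x^2 - 10*x - 5 = 0 has no rational roots; quadratic formula: x = (10 ± √180)/8.
  ⇒ x = 5/4 - 3*sqrt(5)/4 ≈ -0.4271, 5/4 + 3*sqrt(5)/4 ≈ 2.9271

f''(x) = 4*x*(2*x - 7)*exp(-2*x)
Second-derivative test at each critical point:
  f''(-0.4271) = 31.5187 > 0 → local minimum
  f''(2.9271) = -0.0385 < 0 → local maximum

Critical points: x = 5/4 - 3*sqrt(5)/4 ≈ -0.4271 (local minimum); x = 5/4 + 3*sqrt(5)/4 ≈ 2.9271 (local maximum)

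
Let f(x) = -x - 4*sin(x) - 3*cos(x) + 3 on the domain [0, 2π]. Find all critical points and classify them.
f'(x) = 3*sin(x) - 4*cos(x) - 1

Solve f'(x) = 0 on [0, 2π]:
  f'(x) = 0 ⇔ 3*sin(x) - 4*cos(x) = 1. Write the left side as R·cos(x + φ) with R = √((-4)² + (-3)²) = 5, cos φ = -4/5, sin φ = -3/5; then cos(x + φ) = 1/5. Solve for x and keep the solutions lying in [0, 2π].
  ⇒ x = atan((3 + 8*sqrt(6))/(-4 + 6*sqrt(6))) ≈ 1.1287, atan((3 - 8*sqrt(6))/(-6*sqrt(6) - 4)) + pi ≈ 3.8675

f''(x) = 4*sin(x) + 3*cos(x)
Second-derivative test at each critical point:
  f''(1.1287) = 4.8990 > 0 → local minimum
  f''(3.8675) = -4.8990 < 0 → local maximum

Critical points: x = atan((3 + 8*sqrt(6))/(-4 + 6*sqrt(6))) ≈ 1.1287 (local minimum); x = atan((3 - 8*sqrt(6))/(-6*sqrt(6) - 4)) + pi ≈ 3.8675 (local maximum)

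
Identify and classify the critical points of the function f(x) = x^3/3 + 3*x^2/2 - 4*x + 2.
f'(x) = x^2 + 3*x - 4

Solve f'(x) = 0:
  Factor: x^2 + 3*x - 4 = (x - 1)*(x + 4) = 0.
  ⇒ x = -4, 1

f''(x) = 2*x + 3
Second-derivative test at each critical point:
  f''(-4) = -5 < 0 → local maximum
  f''(1) = 5 > 0 → local minimum

Critical points: x = -4 (local maximum); x = 1 (local minimum)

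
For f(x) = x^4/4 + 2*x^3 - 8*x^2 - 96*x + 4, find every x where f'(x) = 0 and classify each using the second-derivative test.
f'(x) = x^3 + 6*x^2 - 16*x - 96

Solve f'(x) = 0:
  Factor: x^3 + 6*x^2 - 16*x - 96 = (x - 4)*(x + 4)*(x + 6) = 0.
  ⇒ x = -6, -4, 4

f''(x) = 3*x^2 + 12*x - 16
Second-derivative test at each critical point:
  f''(-6) = 20 > 0 → local minimum
  f''(-4) = -16 < 0 → local maximum
  f''(4) = 80 > 0 → local minimum

Critical points: x = -6 (local minimum); x = -4 (local maximum); x = 4 (local minimum)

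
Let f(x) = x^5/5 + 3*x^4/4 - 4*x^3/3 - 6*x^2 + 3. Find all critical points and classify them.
f'(x) = x*(x^3 + 3*x^2 - 4*x - 12)

Solve f'(x) = 0:
  Factor: x^4 + 3*x^3 - 4*x^2 - 12*x = x*(x - 2)*(x + 2)*(x + 3) = 0.
  ⇒ x = -3, -2, 0, 2

f''(x) = 4*x^3 + 9*x^2 - 8*x - 12
Second-derivative test at each critical point:
  f''(-3) = -15 < 0 → local maximum
  f''(-2) = 8 > 0 → local minimum
  f''(0) = -12 < 0 → local maximum
  f''(2) = 40 > 0 → local minimum

Critical points: x = -3 (local maximum); x = -2 (local minimum); x = 0 (local maximum); x = 2 (local minimum)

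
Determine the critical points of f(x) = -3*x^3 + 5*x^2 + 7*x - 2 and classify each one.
f'(x) = -9*x^2 + 10*x + 7

Solve f'(x) = 0:
  9*x^2 - 10*x - 7 = 0 has no rational roots; quadratic formula: x = (10 ± √352)/18.
  ⇒ x = 5/9 - 2*sqrt(22)/9 ≈ -0.4868, 5/9 + 2*sqrt(22)/9 ≈ 1.5979

f''(x) = 10 - 18*x
Second-derivative test at each critical point:
  f''(-0.4868) = 18.7617 > 0 → local minimum
  f''(1.5979) = -18.7617 < 0 → local maximum

Critical points: x = 5/9 - 2*sqrt(22)/9 ≈ -0.4868 (local minimum); x = 5/9 + 2*sqrt(22)/9 ≈ 1.5979 (local maximum)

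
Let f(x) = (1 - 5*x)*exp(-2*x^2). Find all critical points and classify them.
f'(x) = (4*x*(5*x - 1) - 5)*exp(-2*x^2)

Solve f'(x) = 0:
  f'(x) = (20*x^2 - 4*x - 5)·exp(-2*x^2) and exp(-2*x^2) > 0 for every x, so f'(x) = 0 ⇔ 20*x^2 - 4*x - 5 = 0.
  20*x^2 - 4*x - 5 = 0 has no rational roots; quadratic formula: x = (4 ± √416)/40.
  ⇒ x = 1/10 - sqrt(26)/10 ≈ -0.4099, 1/10 + sqrt(26)/10 ≈ 0.6099

f''(x) = 4*(4*x^2*(1 - 5*x) + 15*x - 1)*exp(-2*x^2)
Second-derivative test at each critical point:
  f''(-0.4099) = -14.5749 < 0 → local maximum
  f''(0.6099) = 9.6928 > 0 → local minimum

Critical points: x = 1/10 - sqrt(26)/10 ≈ -0.4099 (local maximum); x = 1/10 + sqrt(26)/10 ≈ 0.6099 (local minimum)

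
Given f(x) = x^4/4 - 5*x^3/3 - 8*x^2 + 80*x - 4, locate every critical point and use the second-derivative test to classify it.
f'(x) = x^3 - 5*x^2 - 16*x + 80

Solve f'(x) = 0:
  Factor: x^3 - 5*x^2 - 16*x + 80 = (x - 5)*(x - 4)*(x + 4) = 0.
  ⇒ x = -4, 4, 5

f''(x) = 3*x^2 - 10*x - 16
Second-derivative test at each critical point:
  f''(-4) = 72 > 0 → local minimum
  f''(4) = -8 < 0 → local maximum
  f''(5) = 9 > 0 → local minimum

Critical points: x = -4 (local minimum); x = 4 (local maximum); x = 5 (local minimum)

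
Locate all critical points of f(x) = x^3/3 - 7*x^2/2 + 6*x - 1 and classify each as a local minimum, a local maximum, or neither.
f'(x) = x^2 - 7*x + 6

Solve f'(x) = 0:
  Factor: x^2 - 7*x + 6 = (x - 6)*(x - 1) = 0.
  ⇒ x = 1, 6

f''(x) = 2*x - 7
Second-derivative test at each critical point:
  f''(1) = -5 < 0 → local maximum
  f''(6) = 5 > 0 → local minimum

Critical points: x = 1 (local maximum); x = 6 (local minimum)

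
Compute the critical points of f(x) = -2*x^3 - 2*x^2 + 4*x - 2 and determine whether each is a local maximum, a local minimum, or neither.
f'(x) = -6*x^2 - 4*x + 4

Solve f'(x) = 0:
  Factor: -6*x^2 - 4*x + 4 = -2*(3*x^2 + 2*x - 2); 3*x^2 + 2*x - 2 = 0 has no rational roots; quadratic formula: x = (-2 ± √28)/6.
  ⇒ x = -sqrt(7)/3 - 1/3 ≈ -1.2153, -1/3 + sqrt(7)/3 ≈ 0.5486

f''(x) = -12*x - 4
Second-derivative test at each critical point:
  f''(-1.2153) = 10.5830 > 0 → local minimum
  f''(0.5486) = -10.5830 < 0 → local maximum

Critical points: x = -sqrt(7)/3 - 1/3 ≈ -1.2153 (local minimum); x = -1/3 + sqrt(7)/3 ≈ 0.5486 (local maximum)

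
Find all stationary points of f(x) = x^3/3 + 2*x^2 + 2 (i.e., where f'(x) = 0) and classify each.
f'(x) = x*(x + 4)

Solve f'(x) = 0:
  Factor: x^2 + 4*x = x*(x + 4) = 0.
  ⇒ x = -4, 0

f''(x) = 2*x + 4
Second-derivative test at each critical point:
  f''(-4) = -4 < 0 → local maximum
  f''(0) = 4 > 0 → local minimum

Critical points: x = -4 (local maximum); x = 0 (local minimum)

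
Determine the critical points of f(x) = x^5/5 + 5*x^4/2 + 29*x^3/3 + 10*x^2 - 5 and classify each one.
f'(x) = x*(x^3 + 10*x^2 + 29*x + 20)

Solve f'(x) = 0:
  Factor: x^4 + 10*x^3 + 29*x^2 + 20*x = x*(x + 1)*(x + 4)*(x + 5) = 0.
  ⇒ x = -5, -4, -1, 0

f''(x) = 4*x^3 + 30*x^2 + 58*x + 20
Second-derivative test at each critical point:
  f''(-5) = -20 < 0 → local maximum
  f''(-4) = 12 > 0 → local minimum
  f''(-1) = -12 < 0 → local maximum
  f''(0) = 20 > 0 → local minimum

Critical points: x = -5 (local maximum); x = -4 (local minimum); x = -1 (local maximum); x = 0 (local minimum)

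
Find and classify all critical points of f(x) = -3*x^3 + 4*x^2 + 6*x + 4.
f'(x) = -9*x^2 + 8*x + 6

Solve f'(x) = 0:
  9*x^2 - 8*x - 6 = 0 has no rational roots; quadratic formula: x = (8 ± √280)/18.
  ⇒ x = 4/9 - sqrt(70)/9 ≈ -0.4852, 4/9 + sqrt(70)/9 ≈ 1.3741

f''(x) = 8 - 18*x
Second-derivative test at each critical point:
  f''(-0.4852) = 16.7332 > 0 → local minimum
  f''(1.3741) = -16.7332 < 0 → local maximum

Critical points: x = 4/9 - sqrt(70)/9 ≈ -0.4852 (local minimum); x = 4/9 + sqrt(70)/9 ≈ 1.3741 (local maximum)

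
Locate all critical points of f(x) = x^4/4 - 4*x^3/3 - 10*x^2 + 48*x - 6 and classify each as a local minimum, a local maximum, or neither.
f'(x) = x^3 - 4*x^2 - 20*x + 48

Solve f'(x) = 0:
  Factor: x^3 - 4*x^2 - 20*x + 48 = (x - 6)*(x - 2)*(x + 4) = 0.
  ⇒ x = -4, 2, 6

f''(x) = 3*x^2 - 8*x - 20
Second-derivative test at each critical point:
  f''(-4) = 60 > 0 → local minimum
  f''(2) = -24 < 0 → local maximum
  f''(6) = 40 > 0 → local minimum

Critical points: x = -4 (local minimum); x = 2 (local maximum); x = 6 (local minimum)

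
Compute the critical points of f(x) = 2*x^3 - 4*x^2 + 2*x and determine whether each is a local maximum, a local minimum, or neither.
f'(x) = 6*x^2 - 8*x + 2

Solve f'(x) = 0:
  Factor: 6*x^2 - 8*x + 2 = 2*(x - 1)*(3*x - 1) = 0.
  ⇒ x = 1/3, 1

f''(x) = 12*x - 8
Second-derivative test at each critical point:
  f''(1/3) = -4 < 0 → local maximum
  f''(1) = 4 > 0 → local minimum

Critical points: x = 1/3 (local maximum); x = 1 (local minimum)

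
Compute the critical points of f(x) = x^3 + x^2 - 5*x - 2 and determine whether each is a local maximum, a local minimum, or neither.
f'(x) = 3*x^2 + 2*x - 5

Solve f'(x) = 0:
  Factor: 3*x^2 + 2*x - 5 = (x - 1)*(3*x + 5) = 0.
  ⇒ x = -5/3, 1

f''(x) = 6*x + 2
Second-derivative test at each critical point:
  f''(-5/3) = -8 < 0 → local maximum
  f''(1) = 8 > 0 → local minimum

Critical points: x = -5/3 (local maximum); x = 1 (local minimum)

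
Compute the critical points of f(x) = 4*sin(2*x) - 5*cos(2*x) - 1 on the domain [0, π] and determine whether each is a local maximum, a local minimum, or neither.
f'(x) = 10*sin(2*x) + 8*cos(2*x)

Solve f'(x) = 0 on [0, π]:
  f'(x) = 0 ⇔ 4*cos(2*x) = -5*sin(2*x) ⇔ tan(2*x) = -4/5, i.e. 2*x = arctan(-4/5) + nπ; keep the solutions lying in [0, π].
  ⇒ x = -atan(4/5)/2 + pi/2 ≈ 1.2334, pi - atan(4/5)/2 ≈ 2.8042

f''(x) = -16*sin(2*x) + 20*cos(2*x)
Second-derivative test at each critical point:
  f''(1.2334) = -25.6125 < 0 → local maximum
  f''(2.8042) = 25.6125 > 0 → local minimum

Critical points: x = -atan(4/5)/2 + pi/2 ≈ 1.2334 (local maximum); x = pi - atan(4/5)/2 ≈ 2.8042 (local minimum)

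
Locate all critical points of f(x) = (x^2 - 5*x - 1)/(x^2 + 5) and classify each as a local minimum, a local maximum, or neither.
f'(x) = (5*x^2 + 12*x - 25)/(x^4 + 10*x^2 + 25)

Solve f'(x) = 0:
  f'(x) = (5*x^2 + 12*x - 25)/(x^2 + 5)^2; the denominator is positive wherever f is defined, so f'(x) = 0 ⇔ 5*x^2 + 12*x - 25 = 0.
  5*x^2 + 12*x - 25 = 0 has no rational roots; quadratic formula: x = (-12 ± √644)/10.
  ⇒ x = -sqrt(161)/5 - 6/5 ≈ -3.7377, -6/5 + sqrt(161)/5 ≈ 1.3377

f''(x) = 2*(-5*x^3 - 18*x^2 + 75*x + 30)/(x^6 + 15*x^4 + 75*x^2 + 125)
Second-derivative test at each critical point:
  f''(-3.7377) = -0.0705 < 0 → local maximum
  f''(1.3377) = 0.5505 > 0 → local minimum

Critical points: x = -sqrt(161)/5 - 6/5 ≈ -3.7377 (local maximum); x = -6/5 + sqrt(161)/5 ≈ 1.3377 (local minimum)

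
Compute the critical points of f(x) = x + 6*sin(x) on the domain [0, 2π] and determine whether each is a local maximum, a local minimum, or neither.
f'(x) = 6*cos(x) + 1

Solve f'(x) = 0 on [0, 2π]:
  f'(x) = 0 ⇔ cos(x) = -1/6, i.e. x = ±arccos(-1/6) + 2nπ; keep the solutions lying in [0, 2π].
  ⇒ x = acos(-1/6) ≈ 1.7382, -acos(-1/6) + 2*pi ≈ 4.5449

f''(x) = -6*sin(x)
Second-derivative test at each critical point:
  f''(1.7382) = -5.9161 < 0 → local maximum
  f''(4.5449) = 5.9161 > 0 → local minimum

Critical points: x = acos(-1/6) ≈ 1.7382 (local maximum); x = -acos(-1/6) + 2*pi ≈ 4.5449 (local minimum)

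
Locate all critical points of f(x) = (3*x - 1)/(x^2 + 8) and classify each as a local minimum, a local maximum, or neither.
f'(x) = (-3*x^2 + 2*x + 24)/(x^4 + 16*x^2 + 64)

Solve f'(x) = 0:
  f'(x) = -(3*x^2 - 2*x - 24)/(x^2 + 8)^2; the denominator is positive wherever f is defined, so f'(x) = 0 ⇔ -3*x^2 + 2*x + 24 = 0.
  3*x^2 - 2*x - 24 = 0 has no rational roots; quadratic formula: x = (2 ± √292)/6.
  ⇒ x = 1/3 - sqrt(73)/3 ≈ -2.5147, 1/3 + sqrt(73)/3 ≈ 3.1813

f''(x) = 2*(4*x^2*(3*x - 1) + (1 - 9*x)*(x^2 + 8))/(x^2 + 8)^3
Second-derivative test at each critical point:
  f''(-2.5147) = 0.0833 > 0 → local minimum
  f''(3.1813) = -0.0520 < 0 → local maximum

Critical points: x = 1/3 - sqrt(73)/3 ≈ -2.5147 (local minimum); x = 1/3 + sqrt(73)/3 ≈ 3.1813 (local maximum)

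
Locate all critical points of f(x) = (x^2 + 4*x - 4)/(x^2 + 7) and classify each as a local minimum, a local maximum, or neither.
f'(x) = 2*(-2*x^2 + 11*x + 14)/(x^4 + 14*x^2 + 49)

Solve f'(x) = 0:
  f'(x) = -2*(2*x^2 - 11*x - 14)/(x^2 + 7)^2; the denominator is positive wherever f is defined, so f'(x) = 0 ⇔ -4*x^2 + 22*x + 28 = 0.
  Factor: -4*x^2 + 22*x + 28 = -2*(2*x^2 - 11*x - 14); 2*x^2 - 11*x - 14 = 0 has no rational roots; quadratic formula: x = (11 ± √233)/4.
  ⇒ x = 11/4 - sqrt(233)/4 ≈ -1.0661, 11/4 + sqrt(233)/4 ≈ 6.5661

f''(x) = 2*(4*x^3 - 33*x^2 - 84*x + 77)/(x^6 + 21*x^4 + 147*x^2 + 343)
Second-derivative test at each critical point:
  f''(-1.0661) = 0.4611 > 0 → local minimum
  f''(6.5661) = -0.0122 < 0 → local maximum

Critical points: x = 11/4 - sqrt(233)/4 ≈ -1.0661 (local minimum); x = 11/4 + sqrt(233)/4 ≈ 6.5661 (local maximum)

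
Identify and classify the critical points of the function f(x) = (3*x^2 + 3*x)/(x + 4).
f'(x) = 3*(x^2 + 8*x + 4)/(x^2 + 8*x + 16)

Solve f'(x) = 0:
  f'(x) = 3*(x^2 + 8*x + 4)/(x + 4)^2; the denominator is positive wherever f is defined, so f'(x) = 0 ⇔ 3*x^2 + 24*x + 12 = 0.
  Factor: 3*x^2 + 24*x + 12 = 3*(x^2 + 8*x + 4); x^2 + 8*x + 4 = 0 has no rational roots; quadratic formula: x = (-8 ± √48)/2.
  ⇒ x = -4 - 2*sqrt(3) ≈ -7.4641, -4 + 2*sqrt(3) ≈ -0.5359

f''(x) = 72/(x^3 + 12*x^2 + 48*x + 64)
Second-derivative test at each critical point:
  f''(-7.4641) = -1.7321 < 0 → local maximum
  f''(-0.5359) = 1.7321 > 0 → local minimum

Critical points: x = -4 - 2*sqrt(3) ≈ -7.4641 (local maximum); x = -4 + 2*sqrt(3) ≈ -0.5359 (local minimum)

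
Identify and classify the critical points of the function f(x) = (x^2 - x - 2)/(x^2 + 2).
f'(x) = (x^2 + 8*x - 2)/(x^4 + 4*x^2 + 4)

Solve f'(x) = 0:
  f'(x) = (x^2 + 8*x - 2)/(x^2 + 2)^2; the denominator is positive wherever f is defined, so f'(x) = 0 ⇔ x^2 + 8*x - 2 = 0.
  x^2 + 8*x - 2 = 0 has no rational roots; quadratic formula: x = (-8 ± √72)/2.
  ⇒ x = -3*sqrt(2) - 4 ≈ -8.2426, -4 + 3*sqrt(2) ≈ 0.2426

f''(x) = 2*(-x^3 - 12*x^2 + 6*x + 8)/(x^6 + 6*x^4 + 12*x^2 + 8)
Second-derivative test at each critical point:
  f''(-8.2426) = -0.0017 < 0 → local maximum
  f''(0.2426) = 2.0017 > 0 → local minimum

Critical points: x = -3*sqrt(2) - 4 ≈ -8.2426 (local maximum); x = -4 + 3*sqrt(2) ≈ 0.2426 (local minimum)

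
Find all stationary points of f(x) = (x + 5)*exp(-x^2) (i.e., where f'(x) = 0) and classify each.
f'(x) = (-2*x*(x + 5) + 1)*exp(-x^2)

Solve f'(x) = 0:
  f'(x) = (-2*x^2 - 10*x + 1)·exp(-x^2) and exp(-x^2) > 0 for every x, so f'(x) = 0 ⇔ -2*x^2 - 10*x + 1 = 0.
  2*x^2 + 10*x - 1 = 0 has no rational roots; quadratic formula: x = (-10 ± √108)/4.
  ⇒ x = -3*sqrt(3)/2 - 5/2 ≈ -5.0981, -5/2 + 3*sqrt(3)/2 ≈ 0.0981

f''(x) = 2*(2*x^2*(x + 5) - 3*x - 5)*exp(-x^2)
Second-derivative test at each critical point:
  f''(-5.0981) = 5.361e-11 > 0 → local minimum
  f''(0.0981) = -10.2928 < 0 → local maximum

Critical points: x = -3*sqrt(3)/2 - 5/2 ≈ -5.0981 (local minimum); x = -5/2 + 3*sqrt(3)/2 ≈ 0.0981 (local maximum)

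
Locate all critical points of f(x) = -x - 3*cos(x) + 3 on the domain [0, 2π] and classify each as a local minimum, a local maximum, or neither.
f'(x) = 3*sin(x) - 1

Solve f'(x) = 0 on [0, 2π]:
  f'(x) = 0 ⇔ sin(x) = 1/3, i.e. x = arcsin(1/3) + 2nπ or x = π − arcsin(1/3) + 2nπ; keep the solutions lying in [0, 2π].
  ⇒ x = asin(1/3) ≈ 0.3398, pi - asin(1/3) ≈ 2.8018

f''(x) = 3*cos(x)
Second-derivative test at each critical point:
  f''(0.3398) = 2.8284 > 0 → local minimum
  f''(2.8018) = -2.8284 < 0 → local maximum

Critical points: x = asin(1/3) ≈ 0.3398 (local minimum); x = pi - asin(1/3) ≈ 2.8018 (local maximum)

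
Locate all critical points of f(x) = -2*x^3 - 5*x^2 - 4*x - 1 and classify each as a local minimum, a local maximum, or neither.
f'(x) = -6*x^2 - 10*x - 4

Solve f'(x) = 0:
  Factor: -6*x^2 - 10*x - 4 = -2*(x + 1)*(3*x + 2) = 0.
  ⇒ x = -1, -2/3

f''(x) = -12*x - 10
Second-derivative test at each critical point:
  f''(-1) = 2 > 0 → local minimum
  f''(-2/3) = -2 < 0 → local maximum

Critical points: x = -1 (local minimum); x = -2/3 (local maximum)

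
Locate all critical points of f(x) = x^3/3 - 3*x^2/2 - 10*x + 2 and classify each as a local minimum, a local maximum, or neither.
f'(x) = x^2 - 3*x - 10

Solve f'(x) = 0:
  Factor: x^2 - 3*x - 10 = (x - 5)*(x + 2) = 0.
  ⇒ x = -2, 5

f''(x) = 2*x - 3
Second-derivative test at each critical point:
  f''(-2) = -7 < 0 → local maximum
  f''(5) = 7 > 0 → local minimum

Critical points: x = -2 (local maximum); x = 5 (local minimum)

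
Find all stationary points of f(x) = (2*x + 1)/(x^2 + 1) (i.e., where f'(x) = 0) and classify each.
f'(x) = 2*(-x^2 - x + 1)/(x^4 + 2*x^2 + 1)

Solve f'(x) = 0:
  f'(x) = -2*(x^2 + x - 1)/(x^2 + 1)^2; the denominator is positive wherever f is defined, so f'(x) = 0 ⇔ -2*x^2 - 2*x + 2 = 0.
  Factor: -2*x^2 - 2*x + 2 = -2*(x^2 + x - 1); x^2 + x - 1 = 0 has no rational roots; quadratic formula: x = (-1 ± √5)/2.
  ⇒ x = -sqrt(5)/2 - 1/2 ≈ -1.6180, -1/2 + sqrt(5)/2 ≈ 0.6180

f''(x) = 2*(4*x^2*(2*x + 1) - (6*x + 1)*(x^2 + 1))/(x^2 + 1)^3
Second-derivative test at each critical point:
  f''(-1.6180) = 0.3416 > 0 → local minimum
  f''(0.6180) = -2.3416 < 0 → local maximum

Critical points: x = -sqrt(5)/2 - 1/2 ≈ -1.6180 (local minimum); x = -1/2 + sqrt(5)/2 ≈ 0.6180 (local maximum)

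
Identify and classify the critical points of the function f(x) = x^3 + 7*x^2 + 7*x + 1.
f'(x) = 3*x^2 + 14*x + 7

Solve f'(x) = 0:
  3*x^2 + 14*x + 7 = 0 has no rational roots; quadratic formula: x = (-14 ± √112)/6.
  ⇒ x = -7/3 - 2*sqrt(7)/3 ≈ -4.0972, -7/3 + 2*sqrt(7)/3 ≈ -0.5695

f''(x) = 6*x + 14
Second-derivative test at each critical point:
  f''(-4.0972) = -10.5830 < 0 → local maximum
  f''(-0.5695) = 10.5830 > 0 → local minimum

Critical points: x = -7/3 - 2*sqrt(7)/3 ≈ -4.0972 (local maximum); x = -7/3 + 2*sqrt(7)/3 ≈ -0.5695 (local minimum)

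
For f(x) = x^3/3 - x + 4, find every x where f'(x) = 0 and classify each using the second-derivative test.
f'(x) = x^2 - 1

Solve f'(x) = 0:
  Factor: x^2 - 1 = (x - 1)*(x + 1) = 0.
  ⇒ x = -1, 1

f''(x) = 2*x
Second-derivative test at each critical point:
  f''(-1) = -2 < 0 → local maximum
  f''(1) = 2 > 0 → local minimum

Critical points: x = -1 (local maximum); x = 1 (local minimum)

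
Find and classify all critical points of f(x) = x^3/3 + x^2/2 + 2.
f'(x) = x*(x + 1)

Solve f'(x) = 0:
  Factor: x^2 + x = x*(x + 1) = 0.
  ⇒ x = -1, 0

f''(x) = 2*x + 1
Second-derivative test at each critical point:
  f''(-1) = -1 < 0 → local maximum
  f''(0) = 1 > 0 → local minimum

Critical points: x = -1 (local maximum); x = 0 (local minimum)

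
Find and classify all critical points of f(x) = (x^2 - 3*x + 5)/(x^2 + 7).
f'(x) = (3*x^2 + 4*x - 21)/(x^4 + 14*x^2 + 49)

Solve f'(x) = 0:
  f'(x) = (3*x^2 + 4*x - 21)/(x^2 + 7)^2; the denominator is positive wherever f is defined, so f'(x) = 0 ⇔ 3*x^2 + 4*x - 21 = 0.
  3*x^2 + 4*x - 21 = 0 has no rational roots; quadratic formula: x = (-4 ± √268)/6.
  ⇒ x = -sqrt(67)/3 - 2/3 ≈ -3.3951, -2/3 + sqrt(67)/3 ≈ 2.0618

f''(x) = 2*(-3*x^3 - 6*x^2 + 63*x + 14)/(x^6 + 21*x^4 + 147*x^2 + 343)
Second-derivative test at each critical point:
  f''(-3.3951) = -0.0477 < 0 → local maximum
  f''(2.0618) = 0.1293 > 0 → local minimum

Critical points: x = -sqrt(67)/3 - 2/3 ≈ -3.3951 (local maximum); x = -2/3 + sqrt(67)/3 ≈ 2.0618 (local minimum)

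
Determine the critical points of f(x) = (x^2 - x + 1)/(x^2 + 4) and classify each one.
f'(x) = (x^2 + 6*x - 4)/(x^4 + 8*x^2 + 16)

Solve f'(x) = 0:
  f'(x) = (x^2 + 6*x - 4)/(x^2 + 4)^2; the denominator is positive wherever f is defined, so f'(x) = 0 ⇔ x^2 + 6*x - 4 = 0.
  x^2 + 6*x - 4 = 0 has no rational roots; quadratic formula: x = (-6 ± √52)/2.
  ⇒ x = -sqrt(13) - 3 ≈ -6.6056, -3 + sqrt(13) ≈ 0.6056

f''(x) = 2*(-x^3 - 9*x^2 + 12*x + 12)/(x^6 + 12*x^4 + 48*x^2 + 64)
Second-derivative test at each critical point:
  f''(-6.6056) = -0.0032 < 0 → local maximum
  f''(0.6056) = 0.3782 > 0 → local minimum

Critical points: x = -sqrt(13) - 3 ≈ -6.6056 (local maximum); x = -3 + sqrt(13) ≈ 0.6056 (local minimum)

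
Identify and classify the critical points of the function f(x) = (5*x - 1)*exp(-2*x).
f'(x) = (7 - 10*x)*exp(-2*x)

Solve f'(x) = 0:
  f'(x) = (7 - 10*x)·exp(-2*x) and exp(-2*x) > 0 for every x, so f'(x) = 0 ⇔ 7 - 10*x = 0.
  7 - 10*x = 0.
  ⇒ x = 7/10

f''(x) = 4*(5*x - 6)*exp(-2*x)
Second-derivative test at each critical point:
  f''(7/10) = -2.4660 < 0 → local maximum

Critical points: x = 7/10 (local maximum)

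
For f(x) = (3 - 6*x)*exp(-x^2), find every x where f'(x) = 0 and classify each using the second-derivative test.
f'(x) = 6*(x*(2*x - 1) - 1)*exp(-x^2)

Solve f'(x) = 0:
  f'(x) = (12*x^2 - 6*x - 6)·exp(-x^2) and exp(-x^2) > 0 for every x, so f'(x) = 0 ⇔ 12*x^2 - 6*x - 6 = 0.
  Factor: 12*x^2 - 6*x - 6 = 6*(x - 1)*(2*x + 1) = 0.
  ⇒ x = -1/2, 1

f''(x) = 6*(2*x^2*(1 - 2*x) + 6*x - 1)*exp(-x^2)
Second-derivative test at each critical point:
  f''(-1/2) = -14.0184 < 0 → local maximum
  f''(1) = 6.6218 > 0 → local minimum

Critical points: x = -1/2 (local maximum); x = 1 (local minimum)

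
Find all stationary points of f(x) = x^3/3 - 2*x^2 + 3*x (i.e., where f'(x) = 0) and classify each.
f'(x) = x^2 - 4*x + 3

Solve f'(x) = 0:
  Factor: x^2 - 4*x + 3 = (x - 3)*(x - 1) = 0.
  ⇒ x = 1, 3

f''(x) = 2*x - 4
Second-derivative test at each critical point:
  f''(1) = -2 < 0 → local maximum
  f''(3) = 2 > 0 → local minimum

Critical points: x = 1 (local maximum); x = 3 (local minimum)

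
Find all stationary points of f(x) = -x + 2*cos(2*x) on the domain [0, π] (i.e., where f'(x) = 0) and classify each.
f'(x) = -4*sin(2*x) - 1

Solve f'(x) = 0 on [0, π]:
  f'(x) = 0 ⇔ sin(2*x) = -1/4, i.e. 2*x = arcsin(-1/4) + 2nπ or 2*x = π − arcsin(-1/4) + 2nπ; keep the solutions lying in [0, π].
  ⇒ x = asin(1/4)/2 + pi/2 ≈ 1.6971, pi - asin(1/4)/2 ≈ 3.0153

f''(x) = -8*cos(2*x)
Second-derivative test at each critical point:
  f''(1.6971) = 7.7460 > 0 → local minimum
  f''(3.0153) = -7.7460 < 0 → local maximum

Critical points: x = asin(1/4)/2 + pi/2 ≈ 1.6971 (local minimum); x = pi - asin(1/4)/2 ≈ 3.0153 (local maximum)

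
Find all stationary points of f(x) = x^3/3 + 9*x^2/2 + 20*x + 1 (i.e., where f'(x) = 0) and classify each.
f'(x) = x^2 + 9*x + 20

Solve f'(x) = 0:
  Factor: x^2 + 9*x + 20 = (x + 4)*(x + 5) = 0.
  ⇒ x = -5, -4

f''(x) = 2*x + 9
Second-derivative test at each critical point:
  f''(-5) = -1 < 0 → local maximum
  f''(-4) = 1 > 0 → local minimum

Critical points: x = -5 (local maximum); x = -4 (local minimum)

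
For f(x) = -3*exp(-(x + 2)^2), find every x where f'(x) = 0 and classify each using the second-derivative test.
f'(x) = 6*(x + 2)*exp(-(x + 2)^2)

Solve f'(x) = 0:
  f'(x) = (6*x + 12)·exp(-(x + 2)^2) and exp(-(x + 2)^2) > 0 for every x, so f'(x) = 0 ⇔ 6*x + 12 = 0.
  Factor: 6*x + 12 = 6*(x + 2) = 0.
  ⇒ x = -2

f''(x) = 6*(1 - 2*(x + 2)^2)*exp(-(x + 2)^2)
Second-derivative test at each critical point:
  f''(-2) = 6 > 0 → local minimum

Critical points: x = -2 (local minimum)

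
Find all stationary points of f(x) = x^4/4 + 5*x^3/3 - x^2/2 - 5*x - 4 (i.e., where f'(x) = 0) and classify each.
f'(x) = x^3 + 5*x^2 - x - 5

Solve f'(x) = 0:
  Factor: x^3 + 5*x^2 - x - 5 = (x - 1)*(x + 1)*(x + 5) = 0.
  ⇒ x = -5, -1, 1

f''(x) = 3*x^2 + 10*x - 1
Second-derivative test at each critical point:
  f''(-5) = 24 > 0 → local minimum
  f''(-1) = -8 < 0 → local maximum
  f''(1) = 12 > 0 → local minimum

Critical points: x = -5 (local minimum); x = -1 (local maximum); x = 1 (local minimum)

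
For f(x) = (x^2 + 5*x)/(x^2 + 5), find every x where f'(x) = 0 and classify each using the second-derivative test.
f'(x) = 5*(-x^2 + 2*x + 5)/(x^4 + 10*x^2 + 25)

Solve f'(x) = 0:
  f'(x) = -5*(x^2 - 2*x - 5)/(x^2 + 5)^2; the denominator is positive wherever f is defined, so f'(x) = 0 ⇔ -5*x^2 + 10*x + 25 = 0.
  Factor: -5*x^2 + 10*x + 25 = -5*(x^2 - 2*x - 5); x^2 - 2*x - 5 = 0 has no rational roots; quadratic formula: x = (2 ± √24)/2.
  ⇒ x = 1 - sqrt(6) ≈ -1.4495, 1 + sqrt(6) ≈ 3.4495

f''(x) = 10*(x^3 - 3*x^2 - 15*x + 5)/(x^6 + 15*x^4 + 75*x^2 + 125)
Second-derivative test at each critical point:
  f''(-1.4495) = 0.4858 > 0 → local minimum
  f''(3.4495) = -0.0858 < 0 → local maximum

Critical points: x = 1 - sqrt(6) ≈ -1.4495 (local minimum); x = 1 + sqrt(6) ≈ 3.4495 (local maximum)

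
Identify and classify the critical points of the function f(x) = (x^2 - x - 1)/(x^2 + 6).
f'(x) = (x^2 + 14*x - 6)/(x^4 + 12*x^2 + 36)

Solve f'(x) = 0:
  f'(x) = (x^2 + 14*x - 6)/(x^2 + 6)^2; the denominator is positive wherever f is defined, so f'(x) = 0 ⇔ x^2 + 14*x - 6 = 0.
  x^2 + 14*x - 6 = 0 has no rational roots; quadratic formula: x = (-14 ± √220)/2.
  ⇒ x = -sqrt(55) - 7 ≈ -14.4162, -7 + sqrt(55) ≈ 0.4162

f''(x) = 2*(-x^3 - 21*x^2 + 18*x + 42)/(x^6 + 18*x^4 + 108*x^2 + 216)
Second-derivative test at each critical point:
  f''(-14.4162) = -3.244e-04 < 0 → local maximum
  f''(0.4162) = 0.3892 > 0 → local minimum

Critical points: x = -sqrt(55) - 7 ≈ -14.4162 (local maximum); x = -7 + sqrt(55) ≈ 0.4162 (local minimum)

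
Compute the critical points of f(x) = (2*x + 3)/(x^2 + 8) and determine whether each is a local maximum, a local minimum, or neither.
f'(x) = 2*(-x^2 - 3*x + 8)/(x^4 + 16*x^2 + 64)

Solve f'(x) = 0:
  f'(x) = -2*(x^2 + 3*x - 8)/(x^2 + 8)^2; the denominator is positive wherever f is defined, so f'(x) = 0 ⇔ -2*x^2 - 6*x + 16 = 0.
  Factor: -2*x^2 - 6*x + 16 = -2*(x^2 + 3*x - 8); x^2 + 3*x - 8 = 0 has no rational roots; quadratic formula: x = (-3 ± √41)/2.
  ⇒ x = -sqrt(41)/2 - 3/2 ≈ -4.7016, -3/2 + sqrt(41)/2 ≈ 1.7016

f''(x) = 2*(4*x^2*(2*x + 3) - 3*(2*x + 1)*(x^2 + 8))/(x^2 + 8)^3
Second-derivative test at each critical point:
  f''(-4.7016) = 0.0141 > 0 → local minimum
  f''(1.7016) = -0.1079 < 0 → local maximum

Critical points: x = -sqrt(41)/2 - 3/2 ≈ -4.7016 (local minimum); x = -3/2 + sqrt(41)/2 ≈ 1.7016 (local maximum)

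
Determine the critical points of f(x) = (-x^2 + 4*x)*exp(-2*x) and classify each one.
f'(x) = 2*(x^2 - 5*x + 2)*exp(-2*x)

Solve f'(x) = 0:
  f'(x) = (2*x^2 - 10*x + 4)·exp(-2*x) and exp(-2*x) > 0 for every x, so f'(x) = 0 ⇔ 2*x^2 - 10*x + 4 = 0.
  Factor: 2*x^2 - 10*x + 4 = 2*(x^2 - 5*x + 2); x^2 - 5*x + 2 = 0 has no rational roots; quadratic formula: x = (5 ± √17)/2.
  ⇒ x = 5/2 - sqrt(17)/2 ≈ 0.4384, sqrt(17)/2 + 5/2 ≈ 4.5616

f''(x) = 2*(-2*x^2 + 12*x - 9)*exp(-2*x)
Second-derivative test at each critical point:
  f''(0.4384) = -3.4310 < 0 → local maximum
  f''(4.5616) = 0.0009 > 0 → local minimum

Critical points: x = 5/2 - sqrt(17)/2 ≈ 0.4384 (local maximum); x = sqrt(17)/2 + 5/2 ≈ 4.5616 (local minimum)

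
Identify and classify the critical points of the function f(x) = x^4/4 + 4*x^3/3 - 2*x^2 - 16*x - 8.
f'(x) = x^3 + 4*x^2 - 4*x - 16

Solve f'(x) = 0:
  Factor: x^3 + 4*x^2 - 4*x - 16 = (x - 2)*(x + 2)*(x + 4) = 0.
  ⇒ x = -4, -2, 2

f''(x) = 3*x^2 + 8*x - 4
Second-derivative test at each critical point:
  f''(-4) = 12 > 0 → local minimum
  f''(-2) = -8 < 0 → local maximum
  f''(2) = 24 > 0 → local minimum

Critical points: x = -4 (local minimum); x = -2 (local maximum); x = 2 (local minimum)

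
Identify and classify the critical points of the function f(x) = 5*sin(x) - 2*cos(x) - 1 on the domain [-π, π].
f'(x) = 2*sin(x) + 5*cos(x)

Solve f'(x) = 0 on [-π, π]:
  f'(x) = 0 ⇔ 5*cos(x) = -2*sin(x) ⇔ tan(x) = -5/2, i.e. x = arctan(-5/2) + nπ; keep the solutions lying in [-π, π].
  ⇒ x = -atan(5/2) ≈ -1.1903, pi - atan(5/2) ≈ 1.9513

f''(x) = -5*sin(x) + 2*cos(x)
Second-derivative test at each critical point:
  f''(-1.1903) = 5.3852 > 0 → local minimum
  f''(1.9513) = -5.3852 < 0 → local maximum

Critical points: x = -atan(5/2) ≈ -1.1903 (local minimum); x = pi - atan(5/2) ≈ 1.9513 (local maximum)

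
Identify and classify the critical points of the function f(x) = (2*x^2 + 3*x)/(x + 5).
f'(x) = (2*x^2 + 20*x + 15)/(x^2 + 10*x + 25)

Solve f'(x) = 0:
  f'(x) = (2*x^2 + 20*x + 15)/(x + 5)^2; the denominator is positive wherever f is defined, so f'(x) = 0 ⇔ 2*x^2 + 20*x + 15 = 0.
  2*x^2 + 20*x + 15 = 0 has no rational roots; quadratic formula: x = (-20 ± √280)/4.
  ⇒ x = -5 - sqrt(70)/2 ≈ -9.1833, -5 + sqrt(70)/2 ≈ -0.8167

f''(x) = 70/(x^3 + 15*x^2 + 75*x + 125)
Second-derivative test at each critical point:
  f''(-9.1833) = -0.9562 < 0 → local maximum
  f''(-0.8167) = 0.9562 > 0 → local minimum

Critical points: x = -5 - sqrt(70)/2 ≈ -9.1833 (local maximum); x = -5 + sqrt(70)/2 ≈ -0.8167 (local minimum)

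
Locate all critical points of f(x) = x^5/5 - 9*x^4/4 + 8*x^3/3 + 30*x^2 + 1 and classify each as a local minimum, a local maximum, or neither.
f'(x) = x*(x^3 - 9*x^2 + 8*x + 60)

Solve f'(x) = 0:
  Factor: x^4 - 9*x^3 + 8*x^2 + 60*x = x*(x - 6)*(x - 5)*(x + 2) = 0.
  ⇒ x = -2, 0, 5, 6

f''(x) = 4*x^3 - 27*x^2 + 16*x + 60
Second-derivative test at each critical point:
  f''(-2) = -112 < 0 → local maximum
  f''(0) = 60 > 0 → local minimum
  f''(5) = -35 < 0 → local maximum
  f''(6) = 48 > 0 → local minimum

Critical points: x = -2 (local maximum); x = 0 (local minimum); x = 5 (local maximum); x = 6 (local minimum)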